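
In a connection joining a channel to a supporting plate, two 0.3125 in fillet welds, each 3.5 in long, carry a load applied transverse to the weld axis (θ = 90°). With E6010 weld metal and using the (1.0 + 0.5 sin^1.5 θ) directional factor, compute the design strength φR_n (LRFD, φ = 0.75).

E60XX → F_EXX = 60 ksi.
t_e = 0.707 × 0.3125 = 0.2209 in; A_we = 0.2209 × 7 = 1.547 in².
Directional factor: 1.0 + 0.5 sin^1.5(90°) = 1.5.
F_nw = 0.6 × 60 × 1.5 = 54 ksi.
φR_n = 0.75 × 54 × 1.547 = 62.64 kip.

φR_n ≈ 62.6 kip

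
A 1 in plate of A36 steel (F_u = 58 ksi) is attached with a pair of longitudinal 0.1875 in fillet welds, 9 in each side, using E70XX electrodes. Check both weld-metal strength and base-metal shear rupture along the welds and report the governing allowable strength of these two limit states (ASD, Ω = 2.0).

E70XX → F_EXX = 70 ksi.
t_e = 0.707 × 0.1875 = 0.1326 in; L = 18 in.
Weld metal: R_n/Ω = (1/2.0) × 0.6 × 70 × 0.1326 × 18 = 50.11 kip.
Base metal (shear rupture): R_n/Ω = (1/2.0) × 0.6 × 58 × 1 × 18 = 313.2 kip.
Governing: weld metal.

R_n/Ω ≈ 50.1 kip (weld metal governs)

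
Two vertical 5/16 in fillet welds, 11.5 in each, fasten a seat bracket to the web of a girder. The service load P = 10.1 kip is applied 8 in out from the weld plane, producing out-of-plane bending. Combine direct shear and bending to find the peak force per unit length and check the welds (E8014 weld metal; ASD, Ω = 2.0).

E80XX → F_EXX = 80 ksi.
L_w = 2 × 11.5 = 23 in; section modulus (unit throat) S = 2 × L²/6 = 44.08 in².
Direct shear f_v = P/L_w = 10.1/23 = 0.4391 kip/in.
Moment M = P × e = 10.1 × 8 = 80.8 kip·in; bending f_b = M/S = 1.833 kip/in.
f_max = √(f_v² + f_b²) = √(0.4391² + 1.833²) = 1.885 kip/in.
r_n/Ω = (1/2.0) × 0.6 × 80 × (0.707 × 0.3125) = 5.302 kip/in → adequate.

f_max ≈ 1.88 kip/in; adequate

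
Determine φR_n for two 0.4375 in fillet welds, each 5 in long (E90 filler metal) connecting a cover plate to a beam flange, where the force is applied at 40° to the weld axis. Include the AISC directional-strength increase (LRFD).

E90XX → F_EXX = 90 ksi.
t_e = 0.707 × 0.4375 = 0.3093 in; A_we = 0.3093 × 10 = 3.093 in².
Directional factor: 1.0 + 0.5 sin^1.5(40°) = 1.258.
F_nw = 0.6 × 90 × 1.258 = 67.91 ksi.
φR_n = 0.75 × 67.91 × 3.093 = 157.6 kip.

φR_n ≈ 158 kip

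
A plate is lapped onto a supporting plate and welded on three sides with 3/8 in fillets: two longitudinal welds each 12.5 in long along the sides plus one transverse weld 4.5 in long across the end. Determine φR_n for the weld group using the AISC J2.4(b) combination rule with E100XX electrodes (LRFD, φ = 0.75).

E100XX → F_EXX = 100 ksi.
t_e = 0.707 × 0.375 = 0.2651 in.
R_nwl = 0.6 × 100 × 0.2651 × 25 = 397.7 kips (longitudinal, 2 welds).
R_nwt = 0.6 × 100 × 0.2651 × 4.5 = 71.58 kips (transverse, base value).
(i) R_nwl + R_nwt = 469.3 kips; (ii) 0.85 R_nwl + 1.5 R_nwt = 445.4 kips.
R_n = max = 469.3 kips [governs: (i)]; φR_n = 352 kips.

φR_n ≈ 352 kips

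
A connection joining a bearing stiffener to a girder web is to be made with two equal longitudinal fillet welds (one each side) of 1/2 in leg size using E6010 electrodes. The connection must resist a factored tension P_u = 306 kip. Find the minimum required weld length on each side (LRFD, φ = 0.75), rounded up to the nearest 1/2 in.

L = 16.5 in on each side

E60XX → F_EXX = 60 ksi.
Throat t_e = 0.707 × 0.5 = 0.3535 in.
φr_n = 0.75 × 0.6 × 60 × 0.3535 = 9.544 kip/in.
L_req = P_u / φr_n = 306 / 9.544 = 32.06 in total.
Per side: 32.06 / 2 = 16.03 in.
Round up → use L = 16.5 in on each side.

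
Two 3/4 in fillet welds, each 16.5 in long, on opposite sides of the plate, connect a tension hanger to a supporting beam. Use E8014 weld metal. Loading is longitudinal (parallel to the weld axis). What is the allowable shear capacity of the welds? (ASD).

R_n/Ω ≈ 420 kips

E80XX → F_EXX = 80 ksi.
Effective throat t_e = 0.707 × 0.75 = 0.5302 in.
Total length L = 33 in; A_we = 0.5302 × 33 = 17.5 in².
F_nw = 0.6 F_EXX = 0.6 × 80 = 48 ksi.
R_n = 48 × 17.5 = 839.9 kips; R_n/Ω = 839.9/2.0 = 420 kips.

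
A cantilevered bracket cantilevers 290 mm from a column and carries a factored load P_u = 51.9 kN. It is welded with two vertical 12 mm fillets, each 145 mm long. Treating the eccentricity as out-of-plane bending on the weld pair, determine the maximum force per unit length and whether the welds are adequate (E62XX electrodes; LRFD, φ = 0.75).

E62XX → F_EXX = 620 MPa.
L_w = 2 × 145 = 290 mm; section modulus (unit throat) S = 2 × L²/6 = 7008 mm².
Direct shear f_v = P/L_w = 51.9×10³/290 = 179 N/mm.
Moment M = P × e = 51.9×10³ × 290 = 15051000 N·mm; bending f_b = M/S = 2148 N/mm.
f_max = √(f_v² + f_b²) = √(179² + 2148²) = 2155 N/mm.
φr_n = 0.75 × 0.6 × 620 × (0.707 × 12) = 2367 N/mm → adequate.

f_max ≈ 2160 N/mm; adequate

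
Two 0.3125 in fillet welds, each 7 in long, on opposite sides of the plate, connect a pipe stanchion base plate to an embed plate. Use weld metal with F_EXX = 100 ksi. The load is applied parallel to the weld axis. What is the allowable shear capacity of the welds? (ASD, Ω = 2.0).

R_n/Ω ≈ 92.8 kip

Effective throat t_e = 0.707 × 0.3125 = 0.2209 in.
Total length L = 14 in; A_we = 0.2209 × 14 = 3.093 in².
F_nw = 0.6 F_EXX = 0.6 × 100 = 60 ksi.
R_n = 60 × 3.093 = 185.6 kip; R_n/Ω = 185.6/2.0 = 92.79 kip.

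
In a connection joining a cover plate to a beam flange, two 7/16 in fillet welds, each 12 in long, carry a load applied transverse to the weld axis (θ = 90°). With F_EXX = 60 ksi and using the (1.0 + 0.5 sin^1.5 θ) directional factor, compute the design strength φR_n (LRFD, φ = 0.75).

t_e = 0.707 × 0.4375 = 0.3093 in; A_we = 0.3093 × 24 = 7.423 in².
Directional factor: 1.0 + 0.5 sin^1.5(90°) = 1.5.
F_nw = 0.6 × 60 × 1.5 = 54 ksi.
φR_n = 0.75 × 54 × 7.423 = 300.7 kips.

φR_n ≈ 301 kips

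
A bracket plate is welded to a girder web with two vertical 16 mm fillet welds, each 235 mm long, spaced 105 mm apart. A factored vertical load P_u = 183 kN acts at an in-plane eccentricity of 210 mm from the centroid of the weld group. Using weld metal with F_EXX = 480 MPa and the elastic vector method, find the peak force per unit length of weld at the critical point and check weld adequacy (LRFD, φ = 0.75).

f_max ≈ 1630 N/mm; adequate

Total weld length L_w = 470 mm. Treat welds as unit-width lines.
Polar moment about centroid: J = 2[d³/12 + d(b/2)²] = 2[235³/12 + 235×52.5²] = 3458000 mm³.
Direct shear f_v = P/L_w = 183×10³ / 470 = 389.4 N/mm (vertical).
Torsion M = P·e = 183×10³ × 210 = 38430000 N·mm.
Critical point at (x, y) = (52.5, 117.5) from centroid. f_tx = M·y/J = 1306 N/mm; f_ty = M·x/J = 583.4 N/mm.
Resultant f_max = √[f_tx² + (f_v + f_ty)²] = √[1306² + (389.4 + 583.4)²] = 1628 N/mm.
Capacity per unit length: φr_n = 0.75 × 0.6 × 480 × (0.707 × 16) = 2443 N/mm.
1628 ≤ 2443 → adequate.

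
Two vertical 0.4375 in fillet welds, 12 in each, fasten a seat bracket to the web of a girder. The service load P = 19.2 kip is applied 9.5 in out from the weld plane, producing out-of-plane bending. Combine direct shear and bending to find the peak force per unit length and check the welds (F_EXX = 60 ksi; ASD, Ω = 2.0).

f_max ≈ 3.88 kip/in; adequate

L_w = 2 × 12 = 24 in; section modulus (unit throat) S = 2 × L²/6 = 48 in².
Direct shear f_v = P/L_w = 19.2/24 = 0.8 kip/in.
Moment M = P × e = 19.2 × 9.5 = 182.4 kip·in; bending f_b = M/S = 3.8 kip/in.
f_max = √(f_v² + f_b²) = √(0.8² + 3.8²) = 3.883 kip/in.
r_n/Ω = (1/2.0) × 0.6 × 60 × (0.707 × 0.4375) = 5.568 kip/in → adequate.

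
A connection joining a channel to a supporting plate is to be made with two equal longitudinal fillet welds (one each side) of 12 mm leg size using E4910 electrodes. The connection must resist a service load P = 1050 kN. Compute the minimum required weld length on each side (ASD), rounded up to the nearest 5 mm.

L = 425 mm on each side

E49XX → F_EXX = 490 MPa.
Throat t_e = 0.707 × 12 = 8.484 mm.
r_n/Ω = (0.6 × 490 × 8.484) / 2.0 = 1247 N/mm = 1.247 kN/mm.
L_req = P / (r_n/Ω) = 1050 / 1.247 = 841.9 mm total.
Per side: 841.9 / 2 = 421 mm.
Round up → use L = 425 mm on each side.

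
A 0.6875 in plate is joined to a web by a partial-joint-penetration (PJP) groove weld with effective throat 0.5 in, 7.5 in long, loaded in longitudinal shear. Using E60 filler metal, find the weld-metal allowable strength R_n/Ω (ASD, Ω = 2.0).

E60XX → F_EXX = 60 ksi.
Effective throat (given) t_e = 0.5 in.
A_we = 0.5 × 7.5 = 3.75 in².
F_nw = 0.6 F_EXX = 36 ksi.
R_n/Ω = (36 × 3.75) / 2.0 = 67.5 kip.

R_n/Ω ≈ 67.5 kip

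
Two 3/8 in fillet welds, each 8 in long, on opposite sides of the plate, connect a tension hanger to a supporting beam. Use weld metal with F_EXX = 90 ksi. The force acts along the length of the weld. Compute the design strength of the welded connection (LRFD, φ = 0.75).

φR_n ≈ 172 kip

Effective throat t_e = 0.707 × 0.375 = 0.2651 in.
Total length L = 16 in; A_we = 0.2651 × 16 = 4.242 in².
F_nw = 0.6 F_EXX = 0.6 × 90 = 54 ksi.
φR_n = 0.75 × 54 × 4.242 = 171.8 kip.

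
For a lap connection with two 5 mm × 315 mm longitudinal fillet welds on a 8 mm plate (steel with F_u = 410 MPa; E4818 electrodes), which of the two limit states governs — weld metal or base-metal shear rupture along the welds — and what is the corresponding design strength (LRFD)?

E48XX → F_EXX = 480 MPa.
t_e = 0.707 × 5 = 3.535 mm; L = 630 mm.
Weld metal: φR_n = 0.75 × 0.6 × 480 × 3.535 × 630 × 10⁻³ = 481 kN.
Base metal (shear rupture): φR_n = 0.75 × 0.6 × 410 × 8 × 630 × 10⁻³ = 929.9 kN.
Governing: weld metal.

φR_n ≈ 481 kN (weld metal governs)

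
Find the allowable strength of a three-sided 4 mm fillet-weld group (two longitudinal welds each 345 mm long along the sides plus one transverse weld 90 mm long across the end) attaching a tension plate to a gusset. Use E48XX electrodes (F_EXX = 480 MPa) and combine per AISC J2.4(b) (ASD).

R_n/Ω ≈ 318 kN

t_e = 0.707 × 4 = 2.828 mm.
R_nwl = 0.6 × 480 × 2.828 × 690 × 10⁻³ = 562 kN (longitudinal, 2 welds).
R_nwt = 0.6 × 480 × 2.828 × 90 × 10⁻³ = 73.3 kN (transverse, base value).
(i) R_nwl + R_nwt = 635.3 kN; (ii) 0.85 R_nwl + 1.5 R_nwt = 587.6 kN.
R_n = max = 635.3 kN [governs: (i)]; R_n/Ω = 317.6 kN.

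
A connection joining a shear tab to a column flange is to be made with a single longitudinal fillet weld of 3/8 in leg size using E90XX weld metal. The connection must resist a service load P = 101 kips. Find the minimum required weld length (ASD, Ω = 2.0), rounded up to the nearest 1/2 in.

E90XX → F_EXX = 90 ksi.
Throat t_e = 0.707 × 0.375 = 0.2651 in.
r_n/Ω = (0.6 × 90 × 0.2651) / 2.0 = 7.158 kip/in.
L_req = P / (r_n/Ω) = 101 / 7.158 = 14.11 in total.
Round up → use L = 14.5 in.

L = 14.5 in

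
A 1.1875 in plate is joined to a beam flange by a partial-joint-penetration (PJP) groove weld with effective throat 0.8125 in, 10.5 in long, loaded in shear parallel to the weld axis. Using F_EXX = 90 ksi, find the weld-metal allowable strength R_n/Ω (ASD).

Effective throat (given) t_e = 0.8125 in.
A_we = 0.8125 × 10.5 = 8.531 in².
F_nw = 0.6 F_EXX = 54 ksi.
R_n/Ω = (54 × 8.531) / 2.0 = 230.3 kips.

R_n/Ω ≈ 230 kips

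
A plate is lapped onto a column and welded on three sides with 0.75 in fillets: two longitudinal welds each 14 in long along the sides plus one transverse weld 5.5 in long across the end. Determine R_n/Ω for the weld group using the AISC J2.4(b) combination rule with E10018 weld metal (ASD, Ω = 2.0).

E100XX → F_EXX = 100 ksi.
t_e = 0.707 × 0.75 = 0.5302 in.
R_nwl = 0.6 × 100 × 0.5302 × 28 = 890.8 kip (longitudinal, 2 welds).
R_nwt = 0.6 × 100 × 0.5302 × 5.5 = 175 kip (transverse, base value).
(i) R_nwl + R_nwt = 1066 kip; (ii) 0.85 R_nwl + 1.5 R_nwt = 1020 kip.
R_n = max = 1066 kip [governs: (i)]; R_n/Ω = 532.9 kip.

R_n/Ω ≈ 533 kip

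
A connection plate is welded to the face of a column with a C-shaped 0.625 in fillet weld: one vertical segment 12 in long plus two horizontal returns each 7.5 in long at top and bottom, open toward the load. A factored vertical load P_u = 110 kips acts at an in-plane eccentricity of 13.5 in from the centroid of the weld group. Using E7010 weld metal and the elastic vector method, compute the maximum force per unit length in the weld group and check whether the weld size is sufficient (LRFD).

E70XX → F_EXX = 70 ksi.
Total weld length L_w = 27 in. Treat welds as unit-width lines.
Centroid: x̄ = 2×7.5×3.75 / 27 = 2.083 in from the vertical weld.
Polar moment about centroid: J = I_x + I_y = [12³/12 + 2×7.5×6²] + [12×2.083² + 2(7.5³/12 + 7.5×1.667²)] = 848.1 in³.
Direct shear f_v = P/L_w = 110 / 27 = 4.074 kip/in (vertical).
Torsion M = P·e = 110 × 13.5 = 1485 kip·in.
Critical point at (x, y) = (5.417, 6) from centroid. f_tx = M·y/J = 10.51 kip/in; f_ty = M·x/J = 9.485 kip/in.
Resultant f_max = √[f_tx² + (f_v + f_ty)²] = √[10.51² + (4.074 + 9.485)²] = 17.15 kip/in.
Capacity per unit length: φr_n = 0.75 × 0.6 × 70 × (0.707 × 0.625) = 13.92 kip/in.
17.15 > 13.92 → NOT adequate.

f_max ≈ 17.2 kip/in; NOT adequate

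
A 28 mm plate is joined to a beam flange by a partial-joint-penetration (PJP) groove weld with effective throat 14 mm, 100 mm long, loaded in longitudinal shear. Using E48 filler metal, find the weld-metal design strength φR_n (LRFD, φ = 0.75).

E48XX → F_EXX = 480 MPa.
Effective throat (given) t_e = 14 mm.
A_we = 14 × 100 = 1400 mm².
F_nw = 0.6 F_EXX = 288 MPa.
φR_n = 0.75 × 288 × 1400 × 10⁻³ = 302.4 kN.

φR_n ≈ 302 kN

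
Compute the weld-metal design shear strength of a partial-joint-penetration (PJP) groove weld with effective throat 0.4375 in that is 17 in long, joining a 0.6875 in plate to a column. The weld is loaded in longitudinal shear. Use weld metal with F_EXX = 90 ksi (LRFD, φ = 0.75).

φR_n ≈ 301 kips

Effective throat (given) t_e = 0.4375 in.
A_we = 0.4375 × 17 = 7.438 in².
F_nw = 0.6 F_EXX = 54 ksi.
φR_n = 0.75 × 54 × 7.438 = 301.2 kips.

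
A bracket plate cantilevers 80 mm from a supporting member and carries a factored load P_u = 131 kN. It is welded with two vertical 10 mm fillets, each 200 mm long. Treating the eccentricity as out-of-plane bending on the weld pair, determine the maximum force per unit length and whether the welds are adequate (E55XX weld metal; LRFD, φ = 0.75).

f_max ≈ 852 N/mm; adequate

E55XX → F_EXX = 550 MPa.
L_w = 2 × 200 = 400 mm; section modulus (unit throat) S = 2 × L²/6 = 13330 mm².
Direct shear f_v = P/L_w = 131×10³/400 = 327.5 N/mm.
Moment M = P × e = 131×10³ × 80 = 10480000 N·mm; bending f_b = M/S = 786 N/mm.
f_max = √(f_v² + f_b²) = √(327.5² + 786²) = 851.5 N/mm.
φr_n = 0.75 × 0.6 × 550 × (0.707 × 10) = 1750 N/mm → adequate.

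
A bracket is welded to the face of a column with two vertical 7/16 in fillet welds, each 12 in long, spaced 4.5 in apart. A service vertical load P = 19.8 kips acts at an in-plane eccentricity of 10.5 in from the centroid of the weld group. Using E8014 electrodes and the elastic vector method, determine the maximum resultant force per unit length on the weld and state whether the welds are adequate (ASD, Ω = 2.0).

E80XX → F_EXX = 80 ksi.
Total weld length L_w = 24 in. Treat welds as unit-width lines.
Polar moment about centroid: J = 2[d³/12 + d(b/2)²] = 2[12³/12 + 12×2.25²] = 409.5 in³.
Direct shear f_v = P/L_w = 19.8 / 24 = 0.825 kip/in (vertical).
Torsion M = P·e = 19.8 × 10.5 = 207.9 kip·in.
Critical point at (x, y) = (2.25, 6) from centroid. f_tx = M·y/J = 3.046 kip/in; f_ty = M·x/J = 1.142 kip/in.
Resultant f_max = √[f_tx² + (f_v + f_ty)²] = √[3.046² + (0.825 + 1.142)²] = 3.626 kip/in.
Capacity per unit length: r_n/Ω = (1/2.0) × 0.6 × 80 × (0.707 × 0.4375) = 7.423 kip/in.
3.626 ≤ 7.423 → adequate.

f_max ≈ 3.63 kip/in; adequate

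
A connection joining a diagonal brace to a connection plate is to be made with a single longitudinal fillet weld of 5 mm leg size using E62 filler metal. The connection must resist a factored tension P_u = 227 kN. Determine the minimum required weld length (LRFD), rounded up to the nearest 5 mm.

E62XX → F_EXX = 620 MPa.
Throat t_e = 0.707 × 5 = 3.535 mm.
φr_n = 0.75 × 0.6 × 620 × 3.535 × 10⁻³ = 0.9863 kN/mm.
L_req = P_u / φr_n = 227 / 0.9863 = 230.2 mm total.
Round up → use L = 235 mm.

L = 235 mm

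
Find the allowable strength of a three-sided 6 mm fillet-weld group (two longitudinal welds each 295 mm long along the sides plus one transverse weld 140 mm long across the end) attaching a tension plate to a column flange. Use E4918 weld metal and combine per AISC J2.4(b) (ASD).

E49XX → F_EXX = 490 MPa.
t_e = 0.707 × 6 = 4.242 mm.
R_nwl = 0.6 × 490 × 4.242 × 590 × 10⁻³ = 735.8 kN (longitudinal, 2 welds).
R_nwt = 0.6 × 490 × 4.242 × 140 × 10⁻³ = 174.6 kN (transverse, base value).
(i) R_nwl + R_nwt = 910.4 kN; (ii) 0.85 R_nwl + 1.5 R_nwt = 887.3 kN.
R_n = max = 910.4 kN [governs: (i)]; R_n/Ω = 455.2 kN.

R_n/Ω ≈ 455 kN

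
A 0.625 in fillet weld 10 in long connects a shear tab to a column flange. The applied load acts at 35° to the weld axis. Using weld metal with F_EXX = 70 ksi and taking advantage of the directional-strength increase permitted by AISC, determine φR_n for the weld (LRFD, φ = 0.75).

φR_n ≈ 169 kip

t_e = 0.707 × 0.625 = 0.4419 in; A_we = 0.4419 × 10 = 4.419 in².
Directional factor: 1.0 + 0.5 sin^1.5(35°) = 1.217.
F_nw = 0.6 × 70 × 1.217 = 51.12 ksi.
φR_n = 0.75 × 51.12 × 4.419 = 169.4 kip.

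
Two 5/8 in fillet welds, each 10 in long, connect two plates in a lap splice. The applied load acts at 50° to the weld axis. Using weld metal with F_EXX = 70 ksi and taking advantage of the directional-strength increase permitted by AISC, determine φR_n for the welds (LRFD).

φR_n ≈ 372 kip

t_e = 0.707 × 0.625 = 0.4419 in; A_we = 0.4419 × 20 = 8.837 in².
Directional factor: 1.0 + 0.5 sin^1.5(50°) = 1.335.
F_nw = 0.6 × 70 × 1.335 = 56.08 ksi.
φR_n = 0.75 × 56.08 × 8.837 = 371.7 kip.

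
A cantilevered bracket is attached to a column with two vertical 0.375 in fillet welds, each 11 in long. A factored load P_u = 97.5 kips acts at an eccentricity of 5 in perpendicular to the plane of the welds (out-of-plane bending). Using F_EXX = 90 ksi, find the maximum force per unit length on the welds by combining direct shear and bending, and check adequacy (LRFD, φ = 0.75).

L_w = 2 × 11 = 22 in; section modulus (unit throat) S = 2 × L²/6 = 40.33 in².
Direct shear f_v = P/L_w = 97.5/22 = 4.432 kip/in.
Moment M = P × e = 97.5 × 5 = 487.5 kip·in; bending f_b = M/S = 12.09 kip/in.
f_max = √(f_v² + f_b²) = √(4.432² + 12.09²) = 12.87 kip/in.
φr_n = 0.75 × 0.6 × 90 × (0.707 × 0.375) = 10.74 kip/in → NOT adequate.

f_max ≈ 12.9 kip/in; NOT adequate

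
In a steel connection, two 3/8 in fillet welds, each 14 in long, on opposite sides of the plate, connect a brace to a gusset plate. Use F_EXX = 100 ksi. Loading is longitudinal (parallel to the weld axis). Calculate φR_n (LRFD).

φR_n ≈ 334 kips

Effective throat t_e = 0.707 × 0.375 = 0.2651 in.
Total length L = 28 in; A_we = 0.2651 × 28 = 7.423 in².
F_nw = 0.6 F_EXX = 0.6 × 100 = 60 ksi.
φR_n = 0.75 × 60 × 7.423 = 334.1 kips.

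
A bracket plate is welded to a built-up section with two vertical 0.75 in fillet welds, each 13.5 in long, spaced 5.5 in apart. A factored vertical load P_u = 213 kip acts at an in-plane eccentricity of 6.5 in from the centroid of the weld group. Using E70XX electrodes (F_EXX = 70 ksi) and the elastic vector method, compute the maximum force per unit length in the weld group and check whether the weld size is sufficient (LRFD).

Total weld length L_w = 27 in. Treat welds as unit-width lines.
Polar moment about centroid: J = 2[d³/12 + d(b/2)²] = 2[13.5³/12 + 13.5×2.75²] = 614.2 in³.
Direct shear f_v = P/L_w = 213 / 27 = 7.889 kip/in (vertical).
Torsion M = P·e = 213 × 6.5 = 1384.5 kip·in.
Critical point at (x, y) = (2.75, 6.75) from centroid. f_tx = M·y/J = 15.21 kip/in; f_ty = M·x/J = 6.198 kip/in.
Resultant f_max = √[f_tx² + (f_v + f_ty)²] = √[15.21² + (7.889 + 6.198)²] = 20.73 kip/in.
Capacity per unit length: φr_n = 0.75 × 0.6 × 70 × (0.707 × 0.75) = 16.7 kip/in.
20.73 > 16.7 → NOT adequate.

f_max ≈ 20.7 kip/in; NOT adequate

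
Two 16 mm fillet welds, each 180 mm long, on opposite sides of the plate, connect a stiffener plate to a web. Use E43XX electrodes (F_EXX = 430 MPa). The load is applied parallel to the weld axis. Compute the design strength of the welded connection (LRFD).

Effective throat t_e = 0.707 × 16 = 11.31 mm.
Total length L = 360 mm; A_we = 11.31 × 360 = 4072 mm².
F_nw = 0.6 F_EXX = 0.6 × 430 = 258 MPa.
φR_n = 0.75 × 258 × 4072 × 10⁻³ = 788 kN.

φR_n ≈ 788 kN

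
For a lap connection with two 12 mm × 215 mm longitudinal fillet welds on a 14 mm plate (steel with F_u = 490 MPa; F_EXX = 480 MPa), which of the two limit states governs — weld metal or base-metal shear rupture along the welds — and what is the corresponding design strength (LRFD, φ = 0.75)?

t_e = 0.707 × 12 = 8.484 mm; L = 430 mm.
Weld metal: φR_n = 0.75 × 0.6 × 480 × 8.484 × 430 × 10⁻³ = 788 kN.
Base metal (shear rupture): φR_n = 0.75 × 0.6 × 490 × 14 × 430 × 10⁻³ = 1327 kN.
Governing: weld metal.

φR_n ≈ 788 kN (weld metal governs)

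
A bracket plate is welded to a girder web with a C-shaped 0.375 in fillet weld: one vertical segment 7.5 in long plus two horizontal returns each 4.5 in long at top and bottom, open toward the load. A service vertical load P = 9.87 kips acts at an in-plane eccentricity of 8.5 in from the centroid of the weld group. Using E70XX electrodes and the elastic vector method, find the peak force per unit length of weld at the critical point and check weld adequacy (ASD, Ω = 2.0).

f_max ≈ 2.55 kip/in; adequate

E70XX → F_EXX = 70 ksi.
Total weld length L_w = 16.5 in. Treat welds as unit-width lines.
Centroid: x̄ = 2×4.5×2.25 / 16.5 = 1.227 in from the vertical weld.
Polar moment about centroid: J = I_x + I_y = [7.5³/12 + 2×4.5×3.75²] + [7.5×1.227² + 2(4.5³/12 + 4.5×1.023²)] = 197.6 in³.
Direct shear f_v = P/L_w = 9.87 / 16.5 = 0.5982 kip/in (vertical).
Torsion M = P·e = 9.87 × 8.5 = 83.895 kip·in.
Critical point at (x, y) = (3.273, 3.75) from centroid. f_tx = M·y/J = 1.592 kip/in; f_ty = M·x/J = 1.389 kip/in.
Resultant f_max = √[f_tx² + (f_v + f_ty)²] = √[1.592² + (0.5982 + 1.389)²] = 2.547 kip/in.
Capacity per unit length: r_n/Ω = (1/2.0) × 0.6 × 70 × (0.707 × 0.375) = 5.568 kip/in.
2.547 ≤ 5.568 → adequate.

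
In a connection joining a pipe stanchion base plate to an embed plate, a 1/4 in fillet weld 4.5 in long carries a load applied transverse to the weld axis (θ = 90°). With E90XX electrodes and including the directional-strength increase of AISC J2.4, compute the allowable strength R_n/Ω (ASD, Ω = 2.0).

R_n/Ω ≈ 32.2 kip

E90XX → F_EXX = 90 ksi.
t_e = 0.707 × 0.25 = 0.1767 in; A_we = 0.1767 × 4.5 = 0.7954 in².
Directional factor: 1.0 + 0.5 sin^1.5(90°) = 1.5.
F_nw = 0.6 × 90 × 1.5 = 81 ksi.
R_n/Ω = (81 × 0.7954) / 2.0 = 32.21 kip.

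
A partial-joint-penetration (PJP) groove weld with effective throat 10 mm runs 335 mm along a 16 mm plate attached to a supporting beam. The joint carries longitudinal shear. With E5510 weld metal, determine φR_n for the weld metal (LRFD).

φR_n ≈ 829 kN

E55XX → F_EXX = 550 MPa.
Effective throat (given) t_e = 10 mm.
A_we = 10 × 335 = 3350 mm².
F_nw = 0.6 F_EXX = 330 MPa.
φR_n = 0.75 × 330 × 3350 × 10⁻³ = 829.1 kN.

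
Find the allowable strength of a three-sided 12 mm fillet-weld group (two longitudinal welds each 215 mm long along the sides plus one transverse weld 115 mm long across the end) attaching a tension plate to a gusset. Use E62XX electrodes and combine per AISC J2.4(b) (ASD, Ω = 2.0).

E62XX → F_EXX = 620 MPa.
t_e = 0.707 × 12 = 8.484 mm.
R_nwl = 0.6 × 620 × 8.484 × 430 × 10⁻³ = 1357 kN (longitudinal, 2 welds).
R_nwt = 0.6 × 620 × 8.484 × 115 × 10⁻³ = 362.9 kN (transverse, base value).
(i) R_nwl + R_nwt = 1720 kN; (ii) 0.85 R_nwl + 1.5 R_nwt = 1698 kN.
R_n = max = 1720 kN [governs: (i)]; R_n/Ω = 860 kN.

R_n/Ω ≈ 860 kN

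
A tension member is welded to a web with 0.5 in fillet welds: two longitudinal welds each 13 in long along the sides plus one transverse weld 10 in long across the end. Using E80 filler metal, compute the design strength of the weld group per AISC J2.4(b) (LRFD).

φR_n ≈ 472 kips

E80XX → F_EXX = 80 ksi.
t_e = 0.707 × 0.5 = 0.3535 in.
R_nwl = 0.6 × 80 × 0.3535 × 26 = 441.2 kips (longitudinal, 2 welds).
R_nwt = 0.6 × 80 × 0.3535 × 10 = 169.7 kips (transverse, base value).
(i) R_nwl + R_nwt = 610.8 kips; (ii) 0.85 R_nwl + 1.5 R_nwt = 629.5 kips.
R_n = max = 629.5 kips [governs: (ii)]; φR_n = 472.1 kips.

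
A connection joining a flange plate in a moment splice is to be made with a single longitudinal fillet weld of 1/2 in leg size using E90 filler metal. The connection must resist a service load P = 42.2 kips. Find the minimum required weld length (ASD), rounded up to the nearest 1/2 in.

E90XX → F_EXX = 90 ksi.
Throat t_e = 0.707 × 0.5 = 0.3535 in.
r_n/Ω = (0.6 × 90 × 0.3535) / 2.0 = 9.544 kip/in.
L_req = P / (r_n/Ω) = 42.2 / 9.544 = 4.421 in total.
Round up → use L = 4.5 in.

L = 4.5 in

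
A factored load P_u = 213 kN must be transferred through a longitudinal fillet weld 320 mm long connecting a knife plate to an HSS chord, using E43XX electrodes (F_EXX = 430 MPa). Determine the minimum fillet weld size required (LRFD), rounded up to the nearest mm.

Total weld length L = 320 mm.
Required throat t_e = P_u / (φ × 0.6 F_EXX × L) = 213 / (0.75 × 0.6 × 430 × 320 × 10⁻³) = 3.44 mm.
Required leg w = t_e / 0.707 = 4.866 mm → use 5 mm.

w = 5 mm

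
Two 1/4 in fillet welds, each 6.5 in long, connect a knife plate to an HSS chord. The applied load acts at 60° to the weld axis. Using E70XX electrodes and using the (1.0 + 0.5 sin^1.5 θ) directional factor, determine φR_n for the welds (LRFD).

E70XX → F_EXX = 70 ksi.
t_e = 0.707 × 0.25 = 0.1767 in; A_we = 0.1767 × 13 = 2.298 in².
Directional factor: 1.0 + 0.5 sin^1.5(60°) = 1.403.
F_nw = 0.6 × 70 × 1.403 = 58.92 ksi.
φR_n = 0.75 × 58.92 × 2.298 = 101.5 kips.

φR_n ≈ 102 kips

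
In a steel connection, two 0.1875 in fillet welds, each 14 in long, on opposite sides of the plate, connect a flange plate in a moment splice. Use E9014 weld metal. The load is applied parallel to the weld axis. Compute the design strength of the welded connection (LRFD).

E90XX → F_EXX = 90 ksi.
Effective throat t_e = 0.707 × 0.1875 = 0.1326 in.
Total length L = 28 in; A_we = 0.1326 × 28 = 3.712 in².
F_nw = 0.6 F_EXX = 0.6 × 90 = 54 ksi.
φR_n = 0.75 × 54 × 3.712 = 150.3 kips.

φR_n ≈ 150 kips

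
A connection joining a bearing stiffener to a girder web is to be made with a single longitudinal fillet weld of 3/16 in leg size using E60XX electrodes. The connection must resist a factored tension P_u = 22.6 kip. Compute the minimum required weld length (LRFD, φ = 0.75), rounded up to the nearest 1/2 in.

E60XX → F_EXX = 60 ksi.
Throat t_e = 0.707 × 0.1875 = 0.1326 in.
φr_n = 0.75 × 0.6 × 60 × 0.1326 = 3.579 kip/in.
L_req = P_u / φr_n = 22.6 / 3.579 = 6.314 in total.
Round up → use L = 6.5 in.

L = 6.5 in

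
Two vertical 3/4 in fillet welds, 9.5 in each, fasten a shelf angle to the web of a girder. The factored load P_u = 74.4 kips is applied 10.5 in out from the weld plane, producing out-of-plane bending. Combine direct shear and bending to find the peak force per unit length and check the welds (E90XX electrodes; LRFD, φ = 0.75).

f_max ≈ 26.3 kip/in; NOT adequate

E90XX → F_EXX = 90 ksi.
L_w = 2 × 9.5 = 19 in; section modulus (unit throat) S = 2 × L²/6 = 30.08 in².
Direct shear f_v = P/L_w = 74.4/19 = 3.916 kip/in.
Moment M = P × e = 74.4 × 10.5 = 781.2 kip·in; bending f_b = M/S = 25.97 kip/in.
f_max = √(f_v² + f_b²) = √(3.916² + 25.97²) = 26.26 kip/in.
φr_n = 0.75 × 0.6 × 90 × (0.707 × 0.75) = 21.48 kip/in → NOT adequate.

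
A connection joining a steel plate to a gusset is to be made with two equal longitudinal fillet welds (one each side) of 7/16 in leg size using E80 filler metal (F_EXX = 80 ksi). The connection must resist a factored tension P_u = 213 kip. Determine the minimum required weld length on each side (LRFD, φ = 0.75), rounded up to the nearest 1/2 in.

L = 10 in on each side

Throat t_e = 0.707 × 0.4375 = 0.3093 in.
φr_n = 0.75 × 0.6 × 80 × 0.3093 = 11.14 kip/in.
L_req = P_u / φr_n = 213 / 11.14 = 19.13 in total.
Per side: 19.13 / 2 = 9.564 in.
Round up → use L = 10 in on each side.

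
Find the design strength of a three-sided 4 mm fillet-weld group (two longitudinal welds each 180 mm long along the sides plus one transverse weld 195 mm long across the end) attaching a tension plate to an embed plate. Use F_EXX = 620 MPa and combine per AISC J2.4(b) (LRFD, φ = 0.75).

t_e = 0.707 × 4 = 2.828 mm.
R_nwl = 0.6 × 620 × 2.828 × 360 × 10⁻³ = 378.7 kN (longitudinal, 2 welds).
R_nwt = 0.6 × 620 × 2.828 × 195 × 10⁻³ = 205.1 kN (transverse, base value).
(i) R_nwl + R_nwt = 583.9 kN; (ii) 0.85 R_nwl + 1.5 R_nwt = 629.6 kN.
R_n = max = 629.6 kN [governs: (ii)]; φR_n = 472.2 kN.

φR_n ≈ 472 kN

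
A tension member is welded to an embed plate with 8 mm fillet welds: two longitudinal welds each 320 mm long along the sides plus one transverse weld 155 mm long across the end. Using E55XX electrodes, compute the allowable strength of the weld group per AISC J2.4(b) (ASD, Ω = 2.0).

R_n/Ω ≈ 742 kN

E55XX → F_EXX = 550 MPa.
t_e = 0.707 × 8 = 5.656 mm.
R_nwl = 0.6 × 550 × 5.656 × 640 × 10⁻³ = 1195 kN (longitudinal, 2 welds).
R_nwt = 0.6 × 550 × 5.656 × 155 × 10⁻³ = 289.3 kN (transverse, base value).
(i) R_nwl + R_nwt = 1484 kN; (ii) 0.85 R_nwl + 1.5 R_nwt = 1449 kN.
R_n = max = 1484 kN [governs: (i)]; R_n/Ω = 741.9 kN.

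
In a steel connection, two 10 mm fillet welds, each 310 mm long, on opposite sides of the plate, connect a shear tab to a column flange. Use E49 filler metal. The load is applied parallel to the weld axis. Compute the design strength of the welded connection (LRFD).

E49XX → F_EXX = 490 MPa.
Effective throat t_e = 0.707 × 10 = 7.07 mm.
Total length L = 620 mm; A_we = 7.07 × 620 = 4383 mm².
F_nw = 0.6 F_EXX = 0.6 × 490 = 294 MPa.
φR_n = 0.75 × 294 × 4383 × 10⁻³ = 966.5 kN.

φR_n ≈ 967 kN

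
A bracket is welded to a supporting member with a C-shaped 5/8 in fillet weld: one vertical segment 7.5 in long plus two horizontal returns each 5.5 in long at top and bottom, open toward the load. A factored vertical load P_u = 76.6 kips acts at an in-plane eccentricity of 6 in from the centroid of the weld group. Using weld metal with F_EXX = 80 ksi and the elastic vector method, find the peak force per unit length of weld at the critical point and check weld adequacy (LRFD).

f_max ≈ 13.1 kip/in; adequate

Total weld length L_w = 18.5 in. Treat welds as unit-width lines.
Centroid: x̄ = 2×5.5×2.75 / 18.5 = 1.635 in from the vertical weld.
Polar moment about centroid: J = I_x + I_y = [7.5³/12 + 2×5.5×3.75²] + [7.5×1.635² + 2(5.5³/12 + 5.5×1.115²)] = 251.3 in³.
Direct shear f_v = P/L_w = 76.6 / 18.5 = 4.141 kip/in (vertical).
Torsion M = P·e = 76.6 × 6 = 459.6 kip·in.
Critical point at (x, y) = (3.865, 3.75) from centroid. f_tx = M·y/J = 6.858 kip/in; f_ty = M·x/J = 7.068 kip/in.
Resultant f_max = √[f_tx² + (f_v + f_ty)²] = √[6.858² + (4.141 + 7.068)²] = 13.14 kip/in.
Capacity per unit length: φr_n = 0.75 × 0.6 × 80 × (0.707 × 0.625) = 15.91 kip/in.
13.14 ≤ 15.91 → adequate.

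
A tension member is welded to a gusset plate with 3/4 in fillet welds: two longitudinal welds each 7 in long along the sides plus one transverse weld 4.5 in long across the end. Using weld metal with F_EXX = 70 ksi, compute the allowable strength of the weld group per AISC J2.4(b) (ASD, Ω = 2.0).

t_e = 0.707 × 0.75 = 0.5302 in.
R_nwl = 0.6 × 70 × 0.5302 × 14 = 311.8 kips (longitudinal, 2 welds).
R_nwt = 0.6 × 70 × 0.5302 × 4.5 = 100.2 kips (transverse, base value).
(i) R_nwl + R_nwt = 412 kips; (ii) 0.85 R_nwl + 1.5 R_nwt = 415.3 kips.
R_n = max = 415.3 kips [governs: (ii)]; R_n/Ω = 207.7 kips.

R_n/Ω ≈ 208 kips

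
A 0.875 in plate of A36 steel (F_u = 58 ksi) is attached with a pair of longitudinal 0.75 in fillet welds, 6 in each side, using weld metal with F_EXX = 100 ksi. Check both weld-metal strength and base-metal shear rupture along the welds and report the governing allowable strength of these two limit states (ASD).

R_n/Ω ≈ 183 kip (base-metal shear rupture governs)

t_e = 0.707 × 0.75 = 0.5302 in; L = 12 in.
Weld metal: R_n/Ω = (1/2.0) × 0.6 × 100 × 0.5302 × 12 = 190.9 kip.
Base metal (shear rupture): R_n/Ω = (1/2.0) × 0.6 × 58 × 0.875 × 12 = 182.7 kip.
Governing: base-metal shear rupture.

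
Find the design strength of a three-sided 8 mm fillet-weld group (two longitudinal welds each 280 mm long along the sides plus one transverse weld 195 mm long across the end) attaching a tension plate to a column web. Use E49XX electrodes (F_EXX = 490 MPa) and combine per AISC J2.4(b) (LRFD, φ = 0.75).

t_e = 0.707 × 8 = 5.656 mm.
R_nwl = 0.6 × 490 × 5.656 × 560 × 10⁻³ = 931.2 kN (longitudinal, 2 welds).
R_nwt = 0.6 × 490 × 5.656 × 195 × 10⁻³ = 324.3 kN (transverse, base value).
(i) R_nwl + R_nwt = 1255 kN; (ii) 0.85 R_nwl + 1.5 R_nwt = 1278 kN.
R_n = max = 1278 kN [governs: (ii)]; φR_n = 958.4 kN.

φR_n ≈ 958 kN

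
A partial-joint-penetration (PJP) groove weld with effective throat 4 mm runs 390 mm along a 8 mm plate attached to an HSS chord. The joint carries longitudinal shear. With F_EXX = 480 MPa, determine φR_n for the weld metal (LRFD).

Effective throat (given) t_e = 4 mm.
A_we = 4 × 390 = 1560 mm².
F_nw = 0.6 F_EXX = 288 MPa.
φR_n = 0.75 × 288 × 1560 × 10⁻³ = 337 kN.

φR_n ≈ 337 kN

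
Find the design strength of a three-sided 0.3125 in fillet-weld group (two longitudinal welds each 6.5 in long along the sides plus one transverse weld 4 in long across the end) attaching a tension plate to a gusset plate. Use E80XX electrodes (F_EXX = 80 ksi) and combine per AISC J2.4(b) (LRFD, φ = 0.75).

t_e = 0.707 × 0.3125 = 0.2209 in.
R_nwl = 0.6 × 80 × 0.2209 × 13 = 137.9 kip (longitudinal, 2 welds).
R_nwt = 0.6 × 80 × 0.2209 × 4 = 42.42 kip (transverse, base value).
(i) R_nwl + R_nwt = 180.3 kip; (ii) 0.85 R_nwl + 1.5 R_nwt = 180.8 kip.
R_n = max = 180.8 kip [governs: (ii)]; φR_n = 135.6 kip.

φR_n ≈ 136 kip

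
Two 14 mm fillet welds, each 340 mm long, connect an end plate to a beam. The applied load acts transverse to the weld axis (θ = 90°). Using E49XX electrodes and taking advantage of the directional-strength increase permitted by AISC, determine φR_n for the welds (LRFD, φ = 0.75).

E49XX → F_EXX = 490 MPa.
t_e = 0.707 × 14 = 9.898 mm; A_we = 9.898 × 680 = 6731 mm².
Directional factor: 1.0 + 0.5 sin^1.5(90°) = 1.5.
F_nw = 0.6 × 490 × 1.5 = 441 MPa.
φR_n = 0.75 × 441 × 6731 × 10⁻³ = 2226 kN.

φR_n ≈ 2230 kN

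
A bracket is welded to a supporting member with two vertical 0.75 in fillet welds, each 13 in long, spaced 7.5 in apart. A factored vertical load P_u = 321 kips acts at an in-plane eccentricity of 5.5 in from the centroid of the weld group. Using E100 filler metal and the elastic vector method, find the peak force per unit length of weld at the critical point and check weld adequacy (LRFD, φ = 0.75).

E100XX → F_EXX = 100 ksi.
Total weld length L_w = 26 in. Treat welds as unit-width lines.
Polar moment about centroid: J = 2[d³/12 + d(b/2)²] = 2[13³/12 + 13×3.75²] = 731.8 in³.
Direct shear f_v = P/L_w = 321 / 26 = 12.35 kip/in (vertical).
Torsion M = P·e = 321 × 5.5 = 1765.5 kip·in.
Critical point at (x, y) = (3.75, 6.5) from centroid. f_tx = M·y/J = 15.68 kip/in; f_ty = M·x/J = 9.047 kip/in.
Resultant f_max = √[f_tx² + (f_v + f_ty)²] = √[15.68² + (12.35 + 9.047)²] = 26.53 kip/in.
Capacity per unit length: φr_n = 0.75 × 0.6 × 100 × (0.707 × 0.75) = 23.86 kip/in.
26.53 > 23.86 → NOT adequate.

f_max ≈ 26.5 kip/in; NOT adequate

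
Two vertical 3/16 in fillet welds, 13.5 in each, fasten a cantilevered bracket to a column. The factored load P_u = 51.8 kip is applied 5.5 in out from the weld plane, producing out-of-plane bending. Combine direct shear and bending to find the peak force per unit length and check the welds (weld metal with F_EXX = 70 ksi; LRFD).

f_max ≈ 5.07 kip/in; NOT adequate

L_w = 2 × 13.5 = 27 in; section modulus (unit throat) S = 2 × L²/6 = 60.75 in².
Direct shear f_v = P/L_w = 51.8/27 = 1.919 kip/in.
Moment M = P × e = 51.8 × 5.5 = 284.9 kip·in; bending f_b = M/S = 4.69 kip/in.
f_max = √(f_v² + f_b²) = √(1.919² + 4.69²) = 5.067 kip/in.
φr_n = 0.75 × 0.6 × 70 × (0.707 × 0.1875) = 4.176 kip/in → NOT adequate.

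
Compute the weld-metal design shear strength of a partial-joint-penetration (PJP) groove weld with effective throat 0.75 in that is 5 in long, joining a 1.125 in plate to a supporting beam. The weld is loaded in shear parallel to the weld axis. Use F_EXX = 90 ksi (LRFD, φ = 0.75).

Effective throat (given) t_e = 0.75 in.
A_we = 0.75 × 5 = 3.75 in².
F_nw = 0.6 F_EXX = 54 ksi.
φR_n = 0.75 × 54 × 3.75 = 151.9 kip.

φR_n ≈ 152 kip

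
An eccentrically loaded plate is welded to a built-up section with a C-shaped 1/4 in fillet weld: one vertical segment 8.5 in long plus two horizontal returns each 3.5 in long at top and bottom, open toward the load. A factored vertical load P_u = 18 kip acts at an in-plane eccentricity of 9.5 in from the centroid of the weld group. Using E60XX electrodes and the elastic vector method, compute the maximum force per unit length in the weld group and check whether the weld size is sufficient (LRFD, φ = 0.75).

E60XX → F_EXX = 60 ksi.
Total weld length L_w = 15.5 in. Treat welds as unit-width lines.
Centroid: x̄ = 2×3.5×1.75 / 15.5 = 0.7903 in from the vertical weld.
Polar moment about centroid: J = I_x + I_y = [8.5³/12 + 2×3.5×4.25²] + [8.5×0.7903² + 2(3.5³/12 + 3.5×0.9597²)] = 196.5 in³.
Direct shear f_v = P/L_w = 18 / 15.5 = 1.161 kip/in (vertical).
Torsion M = P·e = 18 × 9.5 = 171 kip·in.
Critical point at (x, y) = (2.71, 4.25) from centroid. f_tx = M·y/J = 3.698 kip/in; f_ty = M·x/J = 2.358 kip/in.
Resultant f_max = √[f_tx² + (f_v + f_ty)²] = √[3.698² + (1.161 + 2.358)²] = 5.105 kip/in.
Capacity per unit length: φr_n = 0.75 × 0.6 × 60 × (0.707 × 0.25) = 4.772 kip/in.
5.105 > 4.772 → NOT adequate.

f_max ≈ 5.1 kip/in; NOT adequate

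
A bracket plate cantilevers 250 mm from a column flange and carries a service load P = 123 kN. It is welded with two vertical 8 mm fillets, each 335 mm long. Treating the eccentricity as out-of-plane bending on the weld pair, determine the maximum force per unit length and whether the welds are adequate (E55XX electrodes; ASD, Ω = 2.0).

E55XX → F_EXX = 550 MPa.
L_w = 2 × 335 = 670 mm; section modulus (unit throat) S = 2 × L²/6 = 37410 mm².
Direct shear f_v = P/L_w = 123×10³/670 = 183.6 N/mm.
Moment M = P × e = 123×10³ × 250 = 30750000 N·mm; bending f_b = M/S = 822 N/mm.
f_max = √(f_v² + f_b²) = √(183.6² + 822²) = 842.3 N/mm.
r_n/Ω = (1/2.0) × 0.6 × 550 × (0.707 × 8) = 933.2 N/mm → adequate.

f_max ≈ 842 N/mm; adequate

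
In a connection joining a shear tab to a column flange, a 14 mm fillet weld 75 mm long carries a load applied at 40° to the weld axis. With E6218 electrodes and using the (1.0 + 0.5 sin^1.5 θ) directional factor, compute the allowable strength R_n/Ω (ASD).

R_n/Ω ≈ 174 kN

E62XX → F_EXX = 620 MPa.
t_e = 0.707 × 14 = 9.898 mm; A_we = 9.898 × 75 = 742.4 mm².
Directional factor: 1.0 + 0.5 sin^1.5(40°) = 1.258.
F_nw = 0.6 × 620 × 1.258 = 467.9 MPa.
R_n/Ω = (467.9 × 742.4) / 2.0 × 10⁻³ = 173.7 kN.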